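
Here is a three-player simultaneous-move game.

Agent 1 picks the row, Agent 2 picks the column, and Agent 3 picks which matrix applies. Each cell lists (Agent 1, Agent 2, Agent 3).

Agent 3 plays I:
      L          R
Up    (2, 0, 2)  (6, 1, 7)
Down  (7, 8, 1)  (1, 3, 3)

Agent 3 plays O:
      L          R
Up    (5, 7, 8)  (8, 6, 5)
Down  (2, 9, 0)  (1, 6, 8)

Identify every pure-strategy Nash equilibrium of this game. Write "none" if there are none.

For each player, find the best response to each opponent profile; mutual best responses are the pure NE.
Agent 1 against (L, I): payoffs 2, 7 → best response Down.
Agent 1 against (L, O): payoffs 5, 2 → best response Up.
Agent 1 against (R, I): payoffs 6, 1 → best response Up.
Agent 1 against (R, O): payoffs 8, 1 → best response Up.
Agent 2 against (Up, I): payoffs 0, 1 → best response R.
Agent 2 against (Up, O): payoffs 7, 6 → best response L.
Agent 2 against (Down, I): payoffs 8, 3 → best response L.
Agent 2 against (Down, O): payoffs 9, 6 → best response L.
Agent 3 against (Up, L): payoffs 2, 8 → best response O.
Agent 3 against (Up, R): payoffs 7, 5 → best response I.
Agent 3 against (Down, L): payoffs 1, 0 → best response I.
Agent 3 against (Down, R): payoffs 3, 8 → best response O.
Mutual best responses: (Up, L, O); (Up, R, I); (Down, L, I).

Pure-strategy Nash equilibria: (Up, L, O), (Up, R, I), (Down, L, I)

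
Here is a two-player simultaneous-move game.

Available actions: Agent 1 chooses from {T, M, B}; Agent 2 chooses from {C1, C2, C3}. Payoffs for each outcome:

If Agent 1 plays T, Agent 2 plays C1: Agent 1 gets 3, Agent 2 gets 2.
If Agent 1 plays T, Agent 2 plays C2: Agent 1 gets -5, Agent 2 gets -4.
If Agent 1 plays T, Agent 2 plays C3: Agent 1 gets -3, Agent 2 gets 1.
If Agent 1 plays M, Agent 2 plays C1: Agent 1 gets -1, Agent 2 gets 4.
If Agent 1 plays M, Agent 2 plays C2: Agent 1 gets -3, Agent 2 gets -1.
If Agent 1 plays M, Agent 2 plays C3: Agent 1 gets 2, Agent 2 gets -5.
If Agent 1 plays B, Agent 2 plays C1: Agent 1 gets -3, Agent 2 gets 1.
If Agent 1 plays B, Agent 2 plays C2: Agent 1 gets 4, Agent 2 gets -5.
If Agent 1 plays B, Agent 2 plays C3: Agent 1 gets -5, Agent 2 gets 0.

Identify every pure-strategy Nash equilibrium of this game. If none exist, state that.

The unique pure-strategy Nash equilibrium is (T, C1).

Agent 1 against C1: payoffs 3, -1, -3 → best response T.
Agent 1 against C2: payoffs -5, -3, 4 → best response B.
Agent 1 against C3: payoffs -3, 2, -5 → best response M.
Agent 2 against T: payoffs 2, -4, 1 → best response C1.
Agent 2 against M: payoffs 4, -1, -5 → best response C1.
Agent 2 against B: payoffs 1, -5, 0 → best response C1.
Mutual best responses: (T, C1).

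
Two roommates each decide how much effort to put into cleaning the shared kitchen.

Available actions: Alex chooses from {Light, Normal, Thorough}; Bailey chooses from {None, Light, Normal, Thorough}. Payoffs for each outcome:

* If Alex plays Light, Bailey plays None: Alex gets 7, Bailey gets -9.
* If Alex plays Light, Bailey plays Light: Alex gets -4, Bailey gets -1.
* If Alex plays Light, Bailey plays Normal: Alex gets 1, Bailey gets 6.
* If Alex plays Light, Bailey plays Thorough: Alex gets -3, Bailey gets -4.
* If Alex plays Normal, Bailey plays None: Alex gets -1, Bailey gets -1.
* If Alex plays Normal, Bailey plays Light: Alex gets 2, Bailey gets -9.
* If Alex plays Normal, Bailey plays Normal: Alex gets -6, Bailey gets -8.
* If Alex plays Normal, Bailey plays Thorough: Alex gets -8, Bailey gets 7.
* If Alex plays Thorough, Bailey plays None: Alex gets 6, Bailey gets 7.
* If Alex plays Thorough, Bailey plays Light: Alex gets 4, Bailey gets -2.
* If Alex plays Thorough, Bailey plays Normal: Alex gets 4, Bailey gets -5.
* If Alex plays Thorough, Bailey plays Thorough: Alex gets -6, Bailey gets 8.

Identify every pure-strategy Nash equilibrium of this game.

Check each profile: it is a Nash equilibrium iff no player can strictly gain by switching unilaterally.
(Light, None): Bailey can switch to Light (-9 → -1). Not NE.
(Light, Light): Alex can switch to Normal (-4 → 2). Not NE.
(Light, Normal): Alex can switch to Thorough (1 → 4). Not NE.
(Light, Thorough): Bailey can switch to Light (-4 → -1). Not NE.
(Normal, None): Alex can switch to Light (-1 → 7). Not NE.
(Normal, Light): Alex can switch to Thorough (2 → 4). Not NE.
(Normal, Normal): Alex can switch to Light (-6 → 1). Not NE.
(Normal, Thorough): Alex can switch to Light (-8 → -3). Not NE.
(Thorough, None): Alex can switch to Light (6 → 7). Not NE.
(Thorough, Light): Bailey can switch to None (-2 → 7). Not NE.
(Thorough, Normal): Bailey can switch to None (-5 → 7). Not NE.
(Thorough, Thorough): Alex can switch to Light (-6 → -3). Not NE.

No pure-strategy Nash equilibrium.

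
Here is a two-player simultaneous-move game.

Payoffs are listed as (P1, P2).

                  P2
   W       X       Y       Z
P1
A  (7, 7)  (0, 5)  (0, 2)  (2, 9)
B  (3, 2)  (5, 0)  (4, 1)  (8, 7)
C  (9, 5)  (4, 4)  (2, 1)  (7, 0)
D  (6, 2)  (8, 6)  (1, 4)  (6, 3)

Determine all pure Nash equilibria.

(A, W): P1 can switch to C (7 → 9). Not NE.
(A, X): P1 can switch to B (0 → 5). Not NE.
(A, Y): P1 can switch to B (0 → 4). Not NE.
(A, Z): P1 can switch to B (2 → 8). Not NE.
(B, W): P1 can switch to A (3 → 7). Not NE.
(B, X): P1 can switch to D (5 → 8). Not NE.
(B, Y): P2 can switch to W (1 → 2). Not NE.
(B, Z): P1 gets 8, best alternative 7; P2 gets 7, best alternative 2. No profitable deviation — NE.
(C, W): P1 gets 9, best alternative 7; P2 gets 5, best alternative 4. No profitable deviation — NE.
(C, X): P1 can switch to B (4 → 5). Not NE.
(D, X): P1 gets 8, best alternative 5; P2 gets 6, best alternative 4. No profitable deviation — NE.
(The remaining 5 profiles each have a profitable deviation by the same check.)

Pure-strategy Nash equilibria: (B, Z), (C, W), (D, X)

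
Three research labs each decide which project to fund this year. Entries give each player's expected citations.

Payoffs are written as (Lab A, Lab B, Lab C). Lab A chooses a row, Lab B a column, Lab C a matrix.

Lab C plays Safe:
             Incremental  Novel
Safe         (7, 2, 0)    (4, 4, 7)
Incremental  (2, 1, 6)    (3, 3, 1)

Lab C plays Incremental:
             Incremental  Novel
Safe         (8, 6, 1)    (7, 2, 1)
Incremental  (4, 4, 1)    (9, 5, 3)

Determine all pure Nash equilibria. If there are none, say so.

Pure-strategy Nash equilibria: (Safe, Incremental, Incremental); (Safe, Novel, Safe); (Incremental, Novel, Incremental)

For each player, find the best response to each opponent profile; mutual best responses are the pure NE.
Lab A against (Incremental, Safe): payoffs 7, 2 → best response Safe.
Lab A against (Incremental, Incremental): payoffs 8, 4 → best response Safe.
Lab A against (Novel, Safe): payoffs 4, 3 → best response Safe.
Lab A against (Novel, Incremental): payoffs 7, 9 → best response Incremental.
Lab B against (Safe, Safe): payoffs 2, 4 → best response Novel.
Lab B against (Safe, Incremental): payoffs 6, 2 → best response Incremental.
Lab B against (Incremental, Safe): payoffs 1, 3 → best response Novel.
Lab B against (Incremental, Incremental): payoffs 4, 5 → best response Novel.
Lab C against (Safe, Incremental): payoffs 0, 1 → best response Incremental.
Lab C against (Safe, Novel): payoffs 7, 1 → best response Safe.
Lab C against (Incremental, Incremental): payoffs 6, 1 → best response Safe.
Lab C against (Incremental, Novel): payoffs 1, 3 → best response Incremental.
Mutual best responses: (Safe, Incremental, Incremental); (Safe, Novel, Safe); (Incremental, Novel, Incremental).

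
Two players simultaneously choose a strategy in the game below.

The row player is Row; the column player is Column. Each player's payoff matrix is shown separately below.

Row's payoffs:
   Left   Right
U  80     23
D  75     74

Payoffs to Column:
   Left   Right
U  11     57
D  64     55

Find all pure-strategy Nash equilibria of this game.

This game has no pure Nash equilibrium.

(U, Left): Column can switch to Right (11 → 57). Not NE.
(U, Right): Row can switch to D (23 → 74). Not NE.
(D, Left): Row can switch to U (75 → 80). Not NE.
(D, Right): Column can switch to Left (55 → 64). Not NE.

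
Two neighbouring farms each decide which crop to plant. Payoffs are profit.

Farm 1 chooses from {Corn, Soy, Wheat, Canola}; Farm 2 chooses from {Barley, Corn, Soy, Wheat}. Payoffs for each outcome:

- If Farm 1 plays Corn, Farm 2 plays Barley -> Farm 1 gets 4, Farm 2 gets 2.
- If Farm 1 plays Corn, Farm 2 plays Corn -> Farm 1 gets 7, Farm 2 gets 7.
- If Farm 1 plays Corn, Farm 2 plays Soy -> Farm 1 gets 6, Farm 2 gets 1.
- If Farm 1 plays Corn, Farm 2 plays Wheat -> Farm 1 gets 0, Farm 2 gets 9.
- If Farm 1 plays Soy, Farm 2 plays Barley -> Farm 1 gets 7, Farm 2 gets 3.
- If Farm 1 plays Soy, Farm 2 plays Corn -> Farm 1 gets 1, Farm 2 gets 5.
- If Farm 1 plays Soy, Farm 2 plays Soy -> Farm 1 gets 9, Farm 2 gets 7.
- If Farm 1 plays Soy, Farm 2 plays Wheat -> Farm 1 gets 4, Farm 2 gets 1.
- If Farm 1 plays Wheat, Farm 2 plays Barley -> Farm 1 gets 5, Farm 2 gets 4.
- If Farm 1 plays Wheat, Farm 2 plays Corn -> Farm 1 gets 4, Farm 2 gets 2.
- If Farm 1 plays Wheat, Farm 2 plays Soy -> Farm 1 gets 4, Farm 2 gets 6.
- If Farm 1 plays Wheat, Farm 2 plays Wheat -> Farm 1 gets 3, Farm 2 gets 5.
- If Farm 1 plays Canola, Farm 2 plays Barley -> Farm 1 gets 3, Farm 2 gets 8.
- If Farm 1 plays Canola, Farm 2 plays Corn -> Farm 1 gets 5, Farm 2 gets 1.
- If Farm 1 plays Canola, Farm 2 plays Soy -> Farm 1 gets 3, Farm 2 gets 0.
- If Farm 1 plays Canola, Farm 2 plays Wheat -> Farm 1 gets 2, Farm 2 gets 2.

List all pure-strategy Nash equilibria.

Pure NE: (Soy, Soy)

(Corn, Barley): Farm 1 can switch to Soy (4 → 7). Not NE.
(Corn, Corn): Farm 2 can switch to Wheat (7 → 9). Not NE.
(Corn, Soy): Farm 1 can switch to Soy (6 → 9). Not NE.
(Corn, Wheat): Farm 1 can switch to Soy (0 → 4). Not NE.
(Soy, Barley): Farm 2 can switch to Corn (3 → 5). Not NE.
(Soy, Corn): Farm 1 can switch to Corn (1 → 7). Not NE.
(Soy, Soy): Farm 1 gets 9, best alternative 6; Farm 2 gets 7, best alternative 5. No profitable deviation — NE.
(Soy, Wheat): Farm 2 can switch to Barley (1 → 3). Not NE.
(Wheat, Barley): Farm 1 can switch to Soy (5 → 7). Not NE.
(Wheat, Corn): Farm 1 can switch to Corn (4 → 7). Not NE.
(Wheat, Soy): Farm 1 can switch to Corn (4 → 6). Not NE.
(Wheat, Wheat): Farm 1 can switch to Soy (3 → 4). Not NE.
(Canola, Barley): Farm 1 can switch to Corn (3 → 4). Not NE.
(The remaining 3 profiles each have a profitable deviation by the same check.)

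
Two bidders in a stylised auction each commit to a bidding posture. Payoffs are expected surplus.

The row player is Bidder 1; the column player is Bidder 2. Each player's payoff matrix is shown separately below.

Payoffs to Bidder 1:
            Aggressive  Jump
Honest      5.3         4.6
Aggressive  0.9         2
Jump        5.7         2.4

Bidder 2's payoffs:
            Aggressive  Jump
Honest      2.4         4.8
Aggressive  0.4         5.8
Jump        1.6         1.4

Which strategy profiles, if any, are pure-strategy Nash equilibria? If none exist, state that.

Pure-strategy Nash equilibria: (Honest, Jump), (Jump, Aggressive)

For each player, find the best response to each opponent profile; mutual best responses are the pure NE.
Bidder 1 against Aggressive: payoffs 5.3, 0.9, 5.7 → best response Jump.
Bidder 1 against Jump: payoffs 4.6, 2, 2.4 → best response Honest.
Bidder 2 against Honest: payoffs 2.4, 4.8 → best response Jump.
Bidder 2 against Aggressive: payoffs 0.4, 5.8 → best response Jump.
Bidder 2 against Jump: payoffs 1.6, 1.4 → best response Aggressive.
Mutual best responses: (Honest, Jump); (Jump, Aggressive).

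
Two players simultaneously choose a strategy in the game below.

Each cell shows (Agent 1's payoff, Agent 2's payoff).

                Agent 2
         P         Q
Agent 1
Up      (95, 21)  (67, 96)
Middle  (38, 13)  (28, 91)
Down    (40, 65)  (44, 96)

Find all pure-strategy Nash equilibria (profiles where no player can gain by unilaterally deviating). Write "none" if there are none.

Mark each player's best response to every combination of opponents' strategies; a profile where every player is best-responding is a pure Nash equilibrium.
Agent 1 against P: payoffs 95, 38, 40 → best response Up.
Agent 1 against Q: payoffs 67, 28, 44 → best response Up.
Agent 2 against Up: payoffs 21, 96 → best response Q.
Agent 2 against Middle: payoffs 13, 91 → best response Q.
Agent 2 against Down: payoffs 65, 96 → best response Q.
Mutual best responses: (Up, Q).

(Up, Q)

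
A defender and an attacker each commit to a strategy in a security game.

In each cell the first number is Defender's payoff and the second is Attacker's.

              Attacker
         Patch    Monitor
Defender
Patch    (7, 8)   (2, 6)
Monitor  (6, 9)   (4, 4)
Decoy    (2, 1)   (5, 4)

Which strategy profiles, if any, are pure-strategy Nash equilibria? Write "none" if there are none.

Pure-strategy Nash equilibria: (Patch, Patch); (Decoy, Monitor)

Check each profile: it is a Nash equilibrium iff no player can strictly gain by switching unilaterally.
(Patch, Patch): Defender gets 7, best alternative 6; Attacker gets 8, best alternative 6. No profitable deviation — NE.
(Patch, Monitor): Defender can switch to Monitor (2 → 4). Not NE.
(Monitor, Patch): Defender can switch to Patch (6 → 7). Not NE.
(Monitor, Monitor): Defender can switch to Decoy (4 → 5). Not NE.
(Decoy, Patch): Defender can switch to Patch (2 → 7). Not NE.
(Decoy, Monitor): Defender gets 5, best alternative 4; Attacker gets 4, best alternative 1. No profitable deviation — NE.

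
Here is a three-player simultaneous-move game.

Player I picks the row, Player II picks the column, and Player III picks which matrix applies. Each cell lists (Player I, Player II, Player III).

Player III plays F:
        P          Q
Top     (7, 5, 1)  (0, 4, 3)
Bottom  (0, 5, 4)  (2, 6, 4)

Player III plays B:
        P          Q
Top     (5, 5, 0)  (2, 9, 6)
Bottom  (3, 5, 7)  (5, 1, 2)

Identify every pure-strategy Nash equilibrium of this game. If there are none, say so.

Pure-strategy Nash equilibria: (Top, P, F); (Bottom, Q, F)

For each strategy profile, look for a profitable unilateral deviation.
(Top, P, F): Player I gets 7, best alternative 0; Player II gets 5, best alternative 4; Player III gets 1, best alternative 0. No profitable deviation — NE.
(Top, P, B): Player II can switch to Q (5 → 9). Not NE.
(Top, Q, F): Player I can switch to Bottom (0 → 2). Not NE.
(Top, Q, B): Player I can switch to Bottom (2 → 5). Not NE.
(Bottom, P, F): Player I can switch to Top (0 → 7). Not NE.
(Bottom, P, B): Player I can switch to Top (3 → 5). Not NE.
(Bottom, Q, F): Player I gets 2, best alternative 0; Player II gets 6, best alternative 5; Player III gets 4, best alternative 2. No profitable deviation — NE.
(Bottom, Q, B): Player II can switch to P (1 → 5). Not NE.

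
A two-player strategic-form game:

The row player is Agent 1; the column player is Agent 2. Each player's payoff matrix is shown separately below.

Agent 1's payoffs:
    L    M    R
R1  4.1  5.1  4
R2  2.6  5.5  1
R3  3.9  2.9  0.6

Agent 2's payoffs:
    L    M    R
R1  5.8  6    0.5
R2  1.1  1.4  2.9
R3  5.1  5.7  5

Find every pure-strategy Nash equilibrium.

Agent 1 against L: payoffs 4.1, 2.6, 3.9 → best response R1.
Agent 1 against M: payoffs 5.1, 5.5, 2.9 → best response R2.
Agent 1 against R: payoffs 4, 1, 0.6 → best response R1.
Agent 2 against R1: payoffs 5.8, 6, 0.5 → best response M.
Agent 2 against R2: payoffs 1.1, 1.4, 2.9 → best response R.
Agent 2 against R3: payoffs 5.1, 5.7, 5 → best response M.
No profile is a mutual best response for all players.

none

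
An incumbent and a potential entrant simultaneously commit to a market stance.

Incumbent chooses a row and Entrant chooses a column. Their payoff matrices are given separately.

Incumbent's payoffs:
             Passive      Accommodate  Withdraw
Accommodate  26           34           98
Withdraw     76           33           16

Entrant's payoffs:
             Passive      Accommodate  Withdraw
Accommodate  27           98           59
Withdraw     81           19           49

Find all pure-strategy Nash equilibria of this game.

(Accommodate, Accommodate) and (Withdraw, Passive)

Check each profile: it is a Nash equilibrium iff no player can strictly gain by switching unilaterally.
(Accommodate, Passive): Incumbent can switch to Withdraw (26 → 76). Not NE.
(Accommodate, Accommodate): Incumbent gets 34, best alternative 33; Entrant gets 98, best alternative 59. No profitable deviation — NE.
(Accommodate, Withdraw): Entrant can switch to Accommodate (59 → 98). Not NE.
(Withdraw, Passive): Incumbent gets 76, best alternative 26; Entrant gets 81, best alternative 49. No profitable deviation — NE.
(Withdraw, Accommodate): Incumbent can switch to Accommodate (33 → 34). Not NE.
(Withdraw, Withdraw): Incumbent can switch to Accommodate (16 → 98). Not NE.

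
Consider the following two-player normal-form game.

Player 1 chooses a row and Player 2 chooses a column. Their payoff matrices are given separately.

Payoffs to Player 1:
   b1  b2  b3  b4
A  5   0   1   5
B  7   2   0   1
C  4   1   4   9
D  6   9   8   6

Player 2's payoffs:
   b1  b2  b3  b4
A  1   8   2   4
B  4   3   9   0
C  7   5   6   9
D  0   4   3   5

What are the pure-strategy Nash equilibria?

(A, b1): Player 1 can switch to B (5 → 7). Not NE.
(A, b2): Player 1 can switch to B (0 → 2). Not NE.
(A, b3): Player 1 can switch to C (1 → 4). Not NE.
(A, b4): Player 1 can switch to C (5 → 9). Not NE.
(B, b1): Player 2 can switch to b3 (4 → 9). Not NE.
(B, b2): Player 1 can switch to D (2 → 9). Not NE.
(C, b4): Player 1 gets 9, best alternative 6; Player 2 gets 9, best alternative 7. No profitable deviation — NE.
(The remaining 9 profiles each have a profitable deviation by the same check.)

The unique pure-strategy Nash equilibrium is (C, b4).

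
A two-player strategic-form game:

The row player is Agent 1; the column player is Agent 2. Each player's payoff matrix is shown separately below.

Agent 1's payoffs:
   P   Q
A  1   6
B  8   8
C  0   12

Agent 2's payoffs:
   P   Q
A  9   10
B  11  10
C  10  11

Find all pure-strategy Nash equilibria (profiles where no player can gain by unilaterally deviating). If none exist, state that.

(B, P), (C, Q)

Mark each player's best response to every combination of opponents' strategies; a profile where every player is best-responding is a pure Nash equilibrium.
Agent 1 against P: payoffs 1, 8, 0 → best response B.
Agent 1 against Q: payoffs 6, 8, 12 → best response C.
Agent 2 against A: payoffs 9, 10 → best response Q.
Agent 2 against B: payoffs 11, 10 → best response P.
Agent 2 against C: payoffs 10, 11 → best response Q.
Mutual best responses: (B, P); (C, Q).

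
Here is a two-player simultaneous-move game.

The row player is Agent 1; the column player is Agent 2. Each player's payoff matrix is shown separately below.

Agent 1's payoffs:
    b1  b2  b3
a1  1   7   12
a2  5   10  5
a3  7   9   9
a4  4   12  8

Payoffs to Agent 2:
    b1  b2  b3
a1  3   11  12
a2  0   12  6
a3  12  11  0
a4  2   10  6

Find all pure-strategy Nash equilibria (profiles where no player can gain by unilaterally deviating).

For each strategy profile, look for a profitable unilateral deviation.
(a1, b1): Agent 1 can switch to a2 (1 → 5). Not NE.
(a1, b2): Agent 1 can switch to a2 (7 → 10). Not NE.
(a1, b3): Agent 1 gets 12, best alternative 9; Agent 2 gets 12, best alternative 11. No profitable deviation — NE.
(a2, b1): Agent 1 can switch to a3 (5 → 7). Not NE.
(a2, b2): Agent 1 can switch to a4 (10 → 12). Not NE.
(a2, b3): Agent 1 can switch to a1 (5 → 12). Not NE.
(a3, b1): Agent 1 gets 7, best alternative 5; Agent 2 gets 12, best alternative 11. No profitable deviation — NE.
(a3, b2): Agent 1 can switch to a2 (9 → 10). Not NE.
(a3, b3): Agent 1 can switch to a1 (9 → 12). Not NE.
(a4, b1): Agent 1 can switch to a2 (4 → 5). Not NE.
(a4, b2): Agent 1 gets 12, best alternative 10; Agent 2 gets 10, best alternative 6. No profitable deviation — NE.
(a4, b3): Agent 1 can switch to a1 (8 → 12). Not NE.

Pure-strategy Nash equilibria: (a1, b3); (a3, b1); (a4, b2)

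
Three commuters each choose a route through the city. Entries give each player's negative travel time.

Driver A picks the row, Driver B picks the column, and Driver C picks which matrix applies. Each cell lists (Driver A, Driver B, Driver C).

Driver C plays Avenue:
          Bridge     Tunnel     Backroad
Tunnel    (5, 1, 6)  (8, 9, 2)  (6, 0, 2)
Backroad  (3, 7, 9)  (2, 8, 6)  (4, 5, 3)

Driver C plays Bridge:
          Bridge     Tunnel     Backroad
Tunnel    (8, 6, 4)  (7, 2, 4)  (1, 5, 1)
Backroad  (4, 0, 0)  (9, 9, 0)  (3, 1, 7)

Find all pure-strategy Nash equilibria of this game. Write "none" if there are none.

none

Driver A against (Bridge, Avenue): payoffs 5, 3 → best response Tunnel.
Driver A against (Bridge, Bridge): payoffs 8, 4 → best response Tunnel.
Driver A against (Tunnel, Avenue): payoffs 8, 2 → best response Tunnel.
Driver A against (Tunnel, Bridge): payoffs 7, 9 → best response Backroad.
Driver A against (Backroad, Avenue): payoffs 6, 4 → best response Tunnel.
Driver A against (Backroad, Bridge): payoffs 1, 3 → best response Backroad.
Driver B against (Tunnel, Avenue): payoffs 1, 9, 0 → best response Tunnel.
Driver B against (Tunnel, Bridge): payoffs 6, 2, 5 → best response Bridge.
Driver B against (Backroad, Avenue): payoffs 7, 8, 5 → best response Tunnel.
Driver B against (Backroad, Bridge): payoffs 0, 9, 1 → best response Tunnel.
Driver C against (Tunnel, Bridge): payoffs 6, 4 → best response Avenue.
Driver C against (Tunnel, Tunnel): payoffs 2, 4 → best response Bridge.
Driver C against (Tunnel, Backroad): payoffs 2, 1 → best response Avenue.
Driver C against (Backroad, Bridge): payoffs 9, 0 → best response Avenue.
Driver C against (Backroad, Tunnel): payoffs 6, 0 → best response Avenue.
Driver C against (Backroad, Backroad): payoffs 3, 7 → best response Bridge.
No profile is a mutual best response for all players.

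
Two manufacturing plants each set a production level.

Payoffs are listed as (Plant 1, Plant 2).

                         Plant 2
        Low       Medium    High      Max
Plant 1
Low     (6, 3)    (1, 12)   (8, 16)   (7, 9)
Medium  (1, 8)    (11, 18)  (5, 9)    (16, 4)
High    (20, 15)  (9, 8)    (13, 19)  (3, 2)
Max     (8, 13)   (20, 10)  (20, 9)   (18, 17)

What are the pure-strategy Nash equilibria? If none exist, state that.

For each player, find the best response to each opponent profile; mutual best responses are the pure NE.
Plant 1 against Low: payoffs 6, 1, 20, 8 → best response High.
Plant 1 against Medium: payoffs 1, 11, 9, 20 → best response Max.
Plant 1 against High: payoffs 8, 5, 13, 20 → best response Max.
Plant 1 against Max: payoffs 7, 16, 3, 18 → best response Max.
Plant 2 against Low: payoffs 3, 12, 16, 9 → best response High.
Plant 2 against Medium: payoffs 8, 18, 9, 4 → best response Medium.
Plant 2 against High: payoffs 15, 8, 19, 2 → best response High.
Plant 2 against Max: payoffs 13, 10, 9, 17 → best response Max.
Mutual best responses: (Max, Max).

The unique pure-strategy Nash equilibrium is (Max, Max).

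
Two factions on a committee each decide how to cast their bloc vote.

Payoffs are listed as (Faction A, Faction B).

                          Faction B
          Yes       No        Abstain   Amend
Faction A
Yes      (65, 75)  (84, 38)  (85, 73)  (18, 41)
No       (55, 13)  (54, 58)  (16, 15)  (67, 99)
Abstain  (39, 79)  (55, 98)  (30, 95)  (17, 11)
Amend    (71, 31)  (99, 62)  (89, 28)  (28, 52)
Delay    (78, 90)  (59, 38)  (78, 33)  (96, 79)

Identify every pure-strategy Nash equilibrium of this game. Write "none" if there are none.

Pure-strategy Nash equilibria: (Amend, No), (Delay, Yes)

Faction A against Yes: payoffs 65, 55, 39, 71, 78 → best response Delay.
Faction A against No: payoffs 84, 54, 55, 99, 59 → best response Amend.
Faction A against Abstain: payoffs 85, 16, 30, 89, 78 → best response Amend.
Faction A against Amend: payoffs 18, 67, 17, 28, 96 → best response Delay.
Faction B against Yes: payoffs 75, 38, 73, 41 → best response Yes.
Faction B against No: payoffs 13, 58, 15, 99 → best response Amend.
Faction B against Abstain: payoffs 79, 98, 95, 11 → best response No.
Faction B against Amend: payoffs 31, 62, 28, 52 → best response No.
Faction B against Delay: payoffs 90, 38, 33, 79 → best response Yes.
Mutual best responses: (Amend, No); (Delay, Yes).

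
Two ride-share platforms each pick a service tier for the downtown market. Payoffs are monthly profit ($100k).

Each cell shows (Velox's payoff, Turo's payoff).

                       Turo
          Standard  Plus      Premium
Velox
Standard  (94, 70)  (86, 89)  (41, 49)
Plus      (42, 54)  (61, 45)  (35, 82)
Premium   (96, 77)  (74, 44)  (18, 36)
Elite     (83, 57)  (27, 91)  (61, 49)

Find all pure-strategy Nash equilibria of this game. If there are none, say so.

Mark each player's best response to every combination of opponents' strategies; a profile where every player is best-responding is a pure Nash equilibrium.
Velox against Standard: payoffs 94, 42, 96, 83 → best response Premium.
Velox against Plus: payoffs 86, 61, 74, 27 → best response Standard.
Velox against Premium: payoffs 41, 35, 18, 61 → best response Elite.
Turo against Standard: payoffs 70, 89, 49 → best response Plus.
Turo against Plus: payoffs 54, 45, 82 → best response Premium.
Turo against Premium: payoffs 77, 44, 36 → best response Standard.
Turo against Elite: payoffs 57, 91, 49 → best response Plus.
Mutual best responses: (Standard, Plus); (Premium, Standard).

The pure Nash equilibria are (Standard, Plus), (Premium, Standard).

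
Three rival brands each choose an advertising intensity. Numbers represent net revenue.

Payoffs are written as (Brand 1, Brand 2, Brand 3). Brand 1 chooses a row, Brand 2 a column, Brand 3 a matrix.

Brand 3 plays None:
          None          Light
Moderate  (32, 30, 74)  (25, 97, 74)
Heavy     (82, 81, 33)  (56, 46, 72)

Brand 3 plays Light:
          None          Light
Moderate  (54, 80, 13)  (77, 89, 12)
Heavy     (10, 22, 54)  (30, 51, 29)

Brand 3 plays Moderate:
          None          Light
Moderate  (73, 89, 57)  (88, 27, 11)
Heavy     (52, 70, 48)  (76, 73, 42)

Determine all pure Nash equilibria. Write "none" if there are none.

Brand 1 against (None, None): payoffs 32, 82 → best response Heavy.
Brand 1 against (None, Light): payoffs 54, 10 → best response Moderate.
Brand 1 against (None, Moderate): payoffs 73, 52 → best response Moderate.
Brand 1 against (Light, None): payoffs 25, 56 → best response Heavy.
Brand 1 against (Light, Light): payoffs 77, 30 → best response Moderate.
Brand 1 against (Light, Moderate): payoffs 88, 76 → best response Moderate.
Brand 2 against (Moderate, None): payoffs 30, 97 → best response Light.
Brand 2 against (Moderate, Light): payoffs 80, 89 → best response Light.
Brand 2 against (Moderate, Moderate): payoffs 89, 27 → best response None.
Brand 2 against (Heavy, None): payoffs 81, 46 → best response None.
Brand 2 against (Heavy, Light): payoffs 22, 51 → best response Light.
Brand 2 against (Heavy, Moderate): payoffs 70, 73 → best response Light.
Brand 3 against (Moderate, None): payoffs 74, 13, 57 → best response None.
Brand 3 against (Moderate, Light): payoffs 74, 12, 11 → best response None.
Brand 3 against (Heavy, None): payoffs 33, 54, 48 → best response Light.
Brand 3 against (Heavy, Light): payoffs 72, 29, 42 → best response None.
No profile is a mutual best response for all players.

none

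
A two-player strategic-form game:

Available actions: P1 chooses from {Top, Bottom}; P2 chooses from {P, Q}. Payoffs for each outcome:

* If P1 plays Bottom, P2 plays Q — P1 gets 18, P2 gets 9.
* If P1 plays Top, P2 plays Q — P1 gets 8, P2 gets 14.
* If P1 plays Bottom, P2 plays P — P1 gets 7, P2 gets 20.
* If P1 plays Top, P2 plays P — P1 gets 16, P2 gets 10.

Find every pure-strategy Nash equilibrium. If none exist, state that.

For each strategy profile, look for a profitable unilateral deviation.
(Top, P): P2 can switch to Q (10 → 14). Not NE.
(Top, Q): P1 can switch to Bottom (8 → 18). Not NE.
(Bottom, P): P1 can switch to Top (7 → 16). Not NE.
(Bottom, Q): P2 can switch to P (9 → 20). Not NE.

There is no pure-strategy Nash equilibrium.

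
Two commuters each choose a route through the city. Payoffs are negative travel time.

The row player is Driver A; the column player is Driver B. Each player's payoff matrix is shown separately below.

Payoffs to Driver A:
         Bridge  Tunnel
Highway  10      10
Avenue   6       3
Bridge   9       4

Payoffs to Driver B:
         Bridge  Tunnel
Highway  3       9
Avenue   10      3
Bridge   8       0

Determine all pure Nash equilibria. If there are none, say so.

The unique pure-strategy Nash equilibrium is (Highway, Tunnel).

(Highway, Bridge): Driver B can switch to Tunnel (3 → 9). Not NE.
(Highway, Tunnel): Driver A gets 10, best alternative 4; Driver B gets 9, best alternative 3. No profitable deviation — NE.
(Avenue, Bridge): Driver A can switch to Highway (6 → 10). Not NE.
(Avenue, Tunnel): Driver A can switch to Highway (3 → 10). Not NE.
(Bridge, Bridge): Driver A can switch to Highway (9 → 10). Not NE.
(Bridge, Tunnel): Driver A can switch to Highway (4 → 10). Not NE.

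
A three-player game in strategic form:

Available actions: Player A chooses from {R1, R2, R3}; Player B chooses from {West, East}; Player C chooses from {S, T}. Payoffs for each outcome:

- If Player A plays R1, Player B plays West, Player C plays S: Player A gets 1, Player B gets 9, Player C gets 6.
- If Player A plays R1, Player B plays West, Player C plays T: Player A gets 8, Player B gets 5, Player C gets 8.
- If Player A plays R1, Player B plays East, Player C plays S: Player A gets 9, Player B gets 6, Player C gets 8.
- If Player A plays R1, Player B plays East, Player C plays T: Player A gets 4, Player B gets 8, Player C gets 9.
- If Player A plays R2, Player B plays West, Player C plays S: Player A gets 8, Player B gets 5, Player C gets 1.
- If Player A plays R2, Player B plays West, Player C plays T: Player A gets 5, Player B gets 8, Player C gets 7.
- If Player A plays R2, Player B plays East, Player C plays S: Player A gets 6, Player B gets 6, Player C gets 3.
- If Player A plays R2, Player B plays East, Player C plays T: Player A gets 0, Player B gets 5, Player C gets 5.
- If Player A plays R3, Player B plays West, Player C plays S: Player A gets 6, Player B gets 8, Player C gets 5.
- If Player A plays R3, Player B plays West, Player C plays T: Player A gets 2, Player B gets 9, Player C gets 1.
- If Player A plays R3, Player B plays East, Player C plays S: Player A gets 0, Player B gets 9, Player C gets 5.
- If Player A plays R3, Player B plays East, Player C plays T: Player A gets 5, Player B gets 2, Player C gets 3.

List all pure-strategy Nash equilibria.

There is no pure-strategy Nash equilibrium.

Mark each player's best response to every combination of opponents' strategies; a profile where every player is best-responding is a pure Nash equilibrium.
Player A against (West, S): payoffs 1, 8, 6 → best response R2.
Player A against (West, T): payoffs 8, 5, 2 → best response R1.
Player A against (East, S): payoffs 9, 6, 0 → best response R1.
Player A against (East, T): payoffs 4, 0, 5 → best response R3.
Player B against (R1, S): payoffs 9, 6 → best response West.
Player B against (R1, T): payoffs 5, 8 → best response East.
Player B against (R2, S): payoffs 5, 6 → best response East.
Player B against (R2, T): payoffs 8, 5 → best response West.
Player B against (R3, S): payoffs 8, 9 → best response East.
Player B against (R3, T): payoffs 9, 2 → best response West.
Player C against (R1, West): payoffs 6, 8 → best response T.
Player C against (R1, East): payoffs 8, 9 → best response T.
Player C against (R2, West): payoffs 1, 7 → best response T.
Player C against (R2, East): payoffs 3, 5 → best response T.
Player C against (R3, West): payoffs 5, 1 → best response S.
Player C against (R3, East): payoffs 5, 3 → best response S.
No profile is a mutual best response for all players.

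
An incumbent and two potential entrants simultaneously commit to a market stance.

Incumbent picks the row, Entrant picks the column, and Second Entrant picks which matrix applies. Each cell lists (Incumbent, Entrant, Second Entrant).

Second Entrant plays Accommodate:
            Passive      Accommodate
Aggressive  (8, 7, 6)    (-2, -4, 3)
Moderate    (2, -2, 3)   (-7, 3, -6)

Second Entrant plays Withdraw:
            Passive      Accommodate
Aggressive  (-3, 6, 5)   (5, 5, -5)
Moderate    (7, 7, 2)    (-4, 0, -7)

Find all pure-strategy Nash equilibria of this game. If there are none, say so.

The unique pure-strategy Nash equilibrium is (Aggressive, Passive, Accommodate).

Mark each player's best response to every combination of opponents' strategies; a profile where every player is best-responding is a pure Nash equilibrium.
Incumbent against (Passive, Accommodate): payoffs 8, 2 → best response Aggressive.
Incumbent against (Passive, Withdraw): payoffs -3, 7 → best response Moderate.
Incumbent against (Accommodate, Accommodate): payoffs -2, -7 → best response Aggressive.
Incumbent against (Accommodate, Withdraw): payoffs 5, -4 → best response Aggressive.
Entrant against (Aggressive, Accommodate): payoffs 7, -4 → best response Passive.
Entrant against (Aggressive, Withdraw): payoffs 6, 5 → best response Passive.
Entrant against (Moderate, Accommodate): payoffs -2, 3 → best response Accommodate.
Entrant against (Moderate, Withdraw): payoffs 7, 0 → best response Passive.
Second Entrant against (Aggressive, Passive): payoffs 6, 5 → best response Accommodate.
Second Entrant against (Aggressive, Accommodate): payoffs 3, -5 → best response Accommodate.
Second Entrant against (Moderate, Passive): payoffs 3, 2 → best response Accommodate.
Second Entrant against (Moderate, Accommodate): payoffs -6, -7 → best response Accommodate.
Mutual best responses: (Aggressive, Passive, Accommodate).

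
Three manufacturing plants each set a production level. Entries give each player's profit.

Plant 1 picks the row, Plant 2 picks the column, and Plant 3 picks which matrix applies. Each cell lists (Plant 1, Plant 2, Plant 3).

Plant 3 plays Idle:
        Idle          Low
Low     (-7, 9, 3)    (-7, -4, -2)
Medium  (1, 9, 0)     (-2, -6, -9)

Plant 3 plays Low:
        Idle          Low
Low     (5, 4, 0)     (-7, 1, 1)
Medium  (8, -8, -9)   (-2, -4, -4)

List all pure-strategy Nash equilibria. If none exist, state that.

Check each profile: it is a Nash equilibrium iff no player can strictly gain by switching unilaterally.
(Low, Idle, Idle): Plant 1 can switch to Medium (-7 → 1). Not NE.
(Low, Idle, Low): Plant 1 can switch to Medium (5 → 8). Not NE.
(Low, Low, Idle): Plant 1 can switch to Medium (-7 → -2). Not NE.
(Low, Low, Low): Plant 1 can switch to Medium (-7 → -2). Not NE.
(Medium, Idle, Idle): Plant 1 gets 1, best alternative -7; Plant 2 gets 9, best alternative -6; Plant 3 gets 0, best alternative -9. No profitable deviation — NE.
(Medium, Idle, Low): Plant 2 can switch to Low (-8 → -4). Not NE.
(Medium, Low, Idle): Plant 2 can switch to Idle (-6 → 9). Not NE.
(Medium, Low, Low): Plant 1 gets -2, best alternative -7; Plant 2 gets -4, best alternative -8; Plant 3 gets -4, best alternative -9. No profitable deviation — NE.

(Medium, Idle, Idle), (Medium, Low, Low)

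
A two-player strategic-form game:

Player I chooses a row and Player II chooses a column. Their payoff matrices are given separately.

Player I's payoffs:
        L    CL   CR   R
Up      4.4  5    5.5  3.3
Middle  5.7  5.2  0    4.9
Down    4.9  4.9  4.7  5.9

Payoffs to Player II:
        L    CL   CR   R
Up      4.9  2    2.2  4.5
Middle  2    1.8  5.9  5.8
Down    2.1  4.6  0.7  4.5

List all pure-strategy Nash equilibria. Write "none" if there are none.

Player I against L: payoffs 4.4, 5.7, 4.9 → best response Middle.
Player I against CL: payoffs 5, 5.2, 4.9 → best response Middle.
Player I against CR: payoffs 5.5, 0, 4.7 → best response Up.
Player I against R: payoffs 3.3, 4.9, 5.9 → best response Down.
Player II against Up: payoffs 4.9, 2, 2.2, 4.5 → best response L.
Player II against Middle: payoffs 2, 1.8, 5.9, 5.8 → best response CR.
Player II against Down: payoffs 2.1, 4.6, 0.7, 4.5 → best response CL.
No profile is a mutual best response for all players.

none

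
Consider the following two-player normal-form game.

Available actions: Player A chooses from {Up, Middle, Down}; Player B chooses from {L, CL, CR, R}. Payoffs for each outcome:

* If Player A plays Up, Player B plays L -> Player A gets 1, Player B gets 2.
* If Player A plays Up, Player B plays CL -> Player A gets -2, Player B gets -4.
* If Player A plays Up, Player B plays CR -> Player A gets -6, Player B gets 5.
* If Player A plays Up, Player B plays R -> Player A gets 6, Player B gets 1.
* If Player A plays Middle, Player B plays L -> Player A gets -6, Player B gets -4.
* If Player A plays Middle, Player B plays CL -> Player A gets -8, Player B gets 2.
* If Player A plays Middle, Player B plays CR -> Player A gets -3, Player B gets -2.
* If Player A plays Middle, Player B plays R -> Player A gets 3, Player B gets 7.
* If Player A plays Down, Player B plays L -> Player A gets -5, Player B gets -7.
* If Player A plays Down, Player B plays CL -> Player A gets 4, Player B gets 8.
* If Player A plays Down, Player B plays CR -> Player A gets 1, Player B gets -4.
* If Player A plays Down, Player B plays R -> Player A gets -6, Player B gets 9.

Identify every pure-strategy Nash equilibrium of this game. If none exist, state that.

No pure-strategy Nash equilibrium.

For each player, find the best response to each opponent profile; mutual best responses are the pure NE.
Player A against L: payoffs 1, -6, -5 → best response Up.
Player A against CL: payoffs -2, -8, 4 → best response Down.
Player A against CR: payoffs -6, -3, 1 → best response Down.
Player A against R: payoffs 6, 3, -6 → best response Up.
Player B against Up: payoffs 2, -4, 5, 1 → best response CR.
Player B against Middle: payoffs -4, 2, -2, 7 → best response R.
Player B against Down: payoffs -7, 8, -4, 9 → best response R.
No profile is a mutual best response for all players.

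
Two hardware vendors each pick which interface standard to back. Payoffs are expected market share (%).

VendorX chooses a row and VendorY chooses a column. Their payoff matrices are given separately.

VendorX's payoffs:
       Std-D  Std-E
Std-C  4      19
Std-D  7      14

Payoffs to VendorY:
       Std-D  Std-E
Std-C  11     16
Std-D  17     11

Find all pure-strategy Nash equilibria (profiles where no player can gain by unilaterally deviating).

The pure Nash equilibria are (Std-C, Std-E); (Std-D, Std-D).

VendorX against Std-D: payoffs 4, 7 → best response Std-D.
VendorX against Std-E: payoffs 19, 14 → best response Std-C.
VendorY against Std-C: payoffs 11, 16 → best response Std-E.
VendorY against Std-D: payoffs 17, 11 → best response Std-D.
Mutual best responses: (Std-C, Std-E); (Std-D, Std-D).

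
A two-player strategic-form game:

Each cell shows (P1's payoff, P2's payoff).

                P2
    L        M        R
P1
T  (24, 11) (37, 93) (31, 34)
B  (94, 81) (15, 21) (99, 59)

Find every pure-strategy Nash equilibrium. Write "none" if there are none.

(T, L): P1 can switch to B (24 → 94). Not NE.
(T, M): P1 gets 37, best alternative 15; P2 gets 93, best alternative 34. No profitable deviation — NE.
(T, R): P1 can switch to B (31 → 99). Not NE.
(B, L): P1 gets 94, best alternative 24; P2 gets 81, best alternative 59. No profitable deviation — NE.
(B, M): P1 can switch to T (15 → 37). Not NE.
(B, R): P2 can switch to L (59 → 81). Not NE.

Pure-strategy Nash equilibria: (T, M), (B, L)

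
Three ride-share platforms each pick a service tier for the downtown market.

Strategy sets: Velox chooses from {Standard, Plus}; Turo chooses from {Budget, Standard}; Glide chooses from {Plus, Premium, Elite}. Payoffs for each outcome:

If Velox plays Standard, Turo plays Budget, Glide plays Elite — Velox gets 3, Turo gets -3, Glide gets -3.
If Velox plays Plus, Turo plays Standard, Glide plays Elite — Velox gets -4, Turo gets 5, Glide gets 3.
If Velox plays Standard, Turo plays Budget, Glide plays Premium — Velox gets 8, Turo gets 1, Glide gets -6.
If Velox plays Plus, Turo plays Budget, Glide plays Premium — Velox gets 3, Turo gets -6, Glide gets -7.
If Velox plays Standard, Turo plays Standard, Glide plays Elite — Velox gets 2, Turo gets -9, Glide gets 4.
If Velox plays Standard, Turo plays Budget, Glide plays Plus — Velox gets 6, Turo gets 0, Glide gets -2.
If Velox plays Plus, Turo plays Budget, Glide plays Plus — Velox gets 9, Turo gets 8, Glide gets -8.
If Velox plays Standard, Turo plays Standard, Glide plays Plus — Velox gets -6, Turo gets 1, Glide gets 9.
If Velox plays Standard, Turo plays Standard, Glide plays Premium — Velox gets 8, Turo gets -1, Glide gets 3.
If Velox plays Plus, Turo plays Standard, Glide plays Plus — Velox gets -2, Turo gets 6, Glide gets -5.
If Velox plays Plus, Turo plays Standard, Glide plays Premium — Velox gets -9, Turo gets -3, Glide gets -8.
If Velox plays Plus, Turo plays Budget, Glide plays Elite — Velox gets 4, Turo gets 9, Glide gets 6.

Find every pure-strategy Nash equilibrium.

(Plus, Budget, Elite)

Velox against (Budget, Plus): payoffs 6, 9 → best response Plus.
Velox against (Budget, Premium): payoffs 8, 3 → best response Standard.
Velox against (Budget, Elite): payoffs 3, 4 → best response Plus.
Velox against (Standard, Plus): payoffs -6, -2 → best response Plus.
Velox against (Standard, Premium): payoffs 8, -9 → best response Standard.
Velox against (Standard, Elite): payoffs 2, -4 → best response Standard.
Turo against (Standard, Plus): payoffs 0, 1 → best response Standard.
Turo against (Standard, Premium): payoffs 1, -1 → best response Budget.
Turo against (Standard, Elite): payoffs -3, -9 → best response Budget.
Turo against (Plus, Plus): payoffs 8, 6 → best response Budget.
Turo against (Plus, Premium): payoffs -6, -3 → best response Standard.
Turo against (Plus, Elite): payoffs 9, 5 → best response Budget.
Glide against (Standard, Budget): payoffs -2, -6, -3 → best response Plus.
Glide against (Standard, Standard): payoffs 9, 3, 4 → best response Plus.
Glide against (Plus, Budget): payoffs -8, -7, 6 → best response Elite.
Glide against (Plus, Standard): payoffs -5, -8, 3 → best response Elite.
Mutual best responses: (Plus, Budget, Elite).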